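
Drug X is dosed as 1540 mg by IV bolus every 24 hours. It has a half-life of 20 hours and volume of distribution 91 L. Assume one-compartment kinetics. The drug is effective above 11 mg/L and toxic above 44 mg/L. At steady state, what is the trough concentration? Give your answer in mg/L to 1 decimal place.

τ/t½ = 24/20 ≈ 1.2, so fraction remaining f = (1/2)^(24/20) ≈ 0.4353.
At steady state, accumulation factor R = 1/(1 − e^(−kτ)) ≈ 1.7709.
Each bolus raises the concentration by D/Vd = 1540/91 ≈ 16.923 mg/L.
Steady-state peak Cmax,ss = C₀·R ≈ 16.923 × 1.7709 ≈ 29.969 mg/L.
One interval later, Cmin,ss = Cmax,ss·e^(−kτ) ≈ 29.969 × 0.4353 ≈ 13.046 mg/L.
Trough 13.0 mg/L vs MEC 11 mg/L: adequate.

13.0 mg/L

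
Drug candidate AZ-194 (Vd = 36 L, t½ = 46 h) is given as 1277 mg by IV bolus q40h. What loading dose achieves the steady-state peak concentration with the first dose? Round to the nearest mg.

f = (1/2)^(40/46) ≈ 0.547312; accumulation ratio R = 1/(1−f) ≈ 2.20903.
Loading dose to hit Cmax,ss on first dose: D_load = D_maint·R ≈ 1277 × 2.20903 ≈ 2820.93 mg.

2821 mg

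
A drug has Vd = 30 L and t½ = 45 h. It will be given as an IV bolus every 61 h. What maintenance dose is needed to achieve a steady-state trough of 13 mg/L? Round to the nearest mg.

608 mg

τ/t½ = 61/45 ≈ 1.3556, so f = (1/2)^(61/45) ≈ 0.390784.
Cmin,ss = (D/Vd)·f/(1−f), so D = Cmin,ss·Vd·(1−f)/f.
D = 13 × 30 × (1−f)/f ≈ 13 × 30 × 1.55896 ≈ 607.99 mg.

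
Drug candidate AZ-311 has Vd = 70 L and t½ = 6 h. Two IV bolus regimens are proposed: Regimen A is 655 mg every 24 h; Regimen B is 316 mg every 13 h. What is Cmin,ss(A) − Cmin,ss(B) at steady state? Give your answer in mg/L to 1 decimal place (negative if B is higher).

Regimen A: f = (1/2)^(24/6) ≈ 0.0625; Cmin,ss = (655/70)·f/(1−f) ≈ 0.624 mg/L.
Regimen B: f = (1/2)^(13/6) ≈ 0.2227; Cmin,ss = (316/70)·f/(1−f) ≈ 1.293 mg/L.
Difference ≈ 0.624 − 1.293 ≈ -0.669 mg/L.

-0.7 mg/L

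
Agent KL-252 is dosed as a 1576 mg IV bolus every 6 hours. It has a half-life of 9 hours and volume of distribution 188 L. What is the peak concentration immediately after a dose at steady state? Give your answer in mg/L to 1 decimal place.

22.7 mg/L

τ/t½ = 6/9 ≈ 0.66667, so fraction remaining f = (1/2)^(6/9) ≈ 0.6300.
Accumulation ratio R = 1/(1 − f) ≈ 1/0.3700 ≈ 2.7027.
Single-dose peak C₀ = D/Vd = 1576/188 ≈ 8.383 mg/L.
Steady-state peak Cmax,ss = C₀·R ≈ 8.383 × 2.7027 ≈ 22.657 mg/L.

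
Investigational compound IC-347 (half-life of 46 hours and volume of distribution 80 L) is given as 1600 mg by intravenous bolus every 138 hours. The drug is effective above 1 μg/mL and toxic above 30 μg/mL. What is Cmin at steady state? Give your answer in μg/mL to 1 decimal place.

2.9 μg/mL

τ = 138 h = 3 half-lives, so f = (1/2)^3 = 0.125.
Accumulation ratio R = 1/(1 − f) = 1/0.875 = 8/7.
Single-dose peak C₀ = D/Vd = 1600/80 = 20 μg/mL.
Steady-state peak Cmax,ss = C₀·R = 20 × 8/7 ≈ 22.857 μg/mL.
Steady-state trough Cmin,ss = Cmax,ss·f ≈ 22.857 × 0.125 ≈ 2.857 μg/mL.
Trough 2.9 μg/mL vs MEC 1 μg/mL: adequate.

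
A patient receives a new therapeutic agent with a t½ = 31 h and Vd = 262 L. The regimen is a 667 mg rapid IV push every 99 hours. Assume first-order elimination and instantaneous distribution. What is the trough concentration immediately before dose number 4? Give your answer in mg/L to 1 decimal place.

0.3 mg/L

f = (1/2)^(τ/t½) = (1/2)^(99/31) ≈ 0.1093.
C₀ = D/Vd = 667/262 ≈ 2.546 mg/L.
Before the 4th dose, 3 doses have been given. Superposition: Cmin = C₀·(f + f² + … + f^3).
≈ 2.546 × (0.1093 + 0.0119 + 0.0013) ≈ 2.546 × 0.1225 ≈ 0.312 mg/L.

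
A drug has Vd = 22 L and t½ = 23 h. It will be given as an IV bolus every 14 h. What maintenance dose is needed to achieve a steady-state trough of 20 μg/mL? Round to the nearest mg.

231 mg

τ/t½ = 14/23 ≈ 0.6087, so f = (1/2)^(14/23) ≈ 0.655789.
Cmin,ss = (D/Vd)·f/(1−f), so D = Cmin,ss·Vd·(1−f)/f.
D = 20 × 22 × (1−f)/f ≈ 20 × 22 × 0.52488 ≈ 230.95 mg.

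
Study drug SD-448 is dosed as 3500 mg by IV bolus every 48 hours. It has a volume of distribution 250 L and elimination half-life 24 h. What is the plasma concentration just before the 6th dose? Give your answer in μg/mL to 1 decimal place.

4.7 μg/mL

f = (1/2)^(τ/t½) = (1/2)^(48/24) ≈ 0.2500.
C₀ = D/Vd = 3500/250 ≈ 14.000 μg/mL.
Before the 6th dose, 5 doses have been given. Superposition: Cmin = C₀·(f + f² + … + f^5).
≈ 14.000 × (0.2500 + 0.0625 + 0.0156 + 0.0039 + 0.0010) ≈ 14.000 × 0.3330 ≈ 4.662 μg/mL.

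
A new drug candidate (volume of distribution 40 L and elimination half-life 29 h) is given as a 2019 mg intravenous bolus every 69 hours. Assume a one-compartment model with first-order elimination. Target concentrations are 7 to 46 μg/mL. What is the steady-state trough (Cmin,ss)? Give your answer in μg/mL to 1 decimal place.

k = ln2/t½ = ln2/29 ≈ 0.023902 h⁻¹; fraction remaining f = e^(−kτ) = e^(−0.023902×69) ≈ 0.1922.
Single-dose peak C₀ = D/Vd = 2019/40 ≈ 50.475 μg/mL.
Steady-state trough Cmin,ss = C₀·f/(1−f) ≈ 50.475 × 0.1922/0.8078 ≈ 12.010 μg/mL.
Trough 12.0 μg/mL vs MEC 7 μg/mL: adequate.

12.0 μg/mL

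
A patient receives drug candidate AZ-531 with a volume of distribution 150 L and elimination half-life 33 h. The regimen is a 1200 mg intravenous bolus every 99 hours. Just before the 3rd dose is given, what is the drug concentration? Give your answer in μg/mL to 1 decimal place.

1.1 μg/mL

f = (1/2)^(τ/t½) = (1/2)^(99/33) ≈ 0.1250.
C₀ = D/Vd = 1200/150 ≈ 8.000 μg/mL.
Before the 3rd dose, 2 doses have been given. Superposition: Cmin = C₀·(f + f²).
≈ 8.000 × (0.1250 + 0.0156) ≈ 8.000 × 0.1406 ≈ 1.125 μg/mL.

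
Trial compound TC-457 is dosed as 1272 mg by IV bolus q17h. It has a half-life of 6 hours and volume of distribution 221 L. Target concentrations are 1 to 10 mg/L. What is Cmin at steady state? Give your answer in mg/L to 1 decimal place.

0.9 mg/L

k = ln2/t½ = ln2/6 ≈ 0.115525 h⁻¹; fraction remaining f = e^(−kτ) = e^(−0.115525×17) ≈ 0.1403.
Each bolus raises the concentration by D/Vd = 1272/221 ≈ 5.756 mg/L.
Steady-state trough Cmin,ss = C₀·f/(1−f) ≈ 5.756 × 0.1403/0.8597 ≈ 0.939 mg/L.
Trough 0.9 mg/L vs MEC 1 mg/L: subtherapeutic.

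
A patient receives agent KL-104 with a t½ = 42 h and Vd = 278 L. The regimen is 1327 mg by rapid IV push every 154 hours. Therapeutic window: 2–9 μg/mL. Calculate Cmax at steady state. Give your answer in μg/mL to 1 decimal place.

5.2 μg/mL

k = ln2/t½ = ln2/42 ≈ 0.016504 h⁻¹; fraction remaining f = e^(−kτ) = e^(−0.016504×154) ≈ 0.0787.
At steady state, accumulation factor R = 1/(1 − e^(−kτ)) ≈ 1.0854.
Single-dose peak C₀ = D/Vd = 1327/278 ≈ 4.773 μg/mL.
Steady-state peak Cmax,ss = C₀·R ≈ 4.773 × 1.0854 ≈ 5.181 μg/mL.
Peak 5.2 μg/mL vs MTC 9 μg/mL: below toxic threshold.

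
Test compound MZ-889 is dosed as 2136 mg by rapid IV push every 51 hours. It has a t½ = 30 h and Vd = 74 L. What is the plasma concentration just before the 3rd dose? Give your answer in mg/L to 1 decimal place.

f = (1/2)^(τ/t½) = (1/2)^(51/30) ≈ 0.3078.
C₀ = D/Vd = 2136/74 ≈ 28.865 mg/L.
Before the 3rd dose, 2 doses have been given. Superposition: Cmin = C₀·(f + f²).
≈ 28.865 × (0.3078 + 0.0947) ≈ 28.865 × 0.4025 ≈ 11.618 mg/L.

11.6 mg/L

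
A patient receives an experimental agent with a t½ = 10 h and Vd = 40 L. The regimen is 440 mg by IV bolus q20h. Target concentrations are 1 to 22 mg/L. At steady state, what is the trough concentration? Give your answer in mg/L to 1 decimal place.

τ = 20 h = 2 half-lives, so f = (1/2)^2 = 0.25.
At steady state, R = 1/(1 − 0.25) = 4/3.
Single-dose peak C₀ = D/Vd = 440/40 = 11 mg/L.
Steady-state peak Cmax,ss = C₀·R = 11 × 4/3 ≈ 14.667 mg/L.
Steady-state trough Cmin,ss = Cmax,ss·f ≈ 14.667 × 0.25 ≈ 3.667 mg/L.
Trough 3.7 mg/L vs MEC 1 mg/L: adequate.

3.7 mg/L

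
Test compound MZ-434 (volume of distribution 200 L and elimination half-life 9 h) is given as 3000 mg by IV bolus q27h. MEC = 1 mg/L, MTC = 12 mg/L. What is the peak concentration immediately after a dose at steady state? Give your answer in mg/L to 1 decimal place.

17.1 mg/L

The dosing interval is 3 half-lives, so f = 2^(−3) = 0.125.
Accumulation ratio R = 1/(1 − f) = 1/0.875 = 8/7.
Single-dose peak C₀ = D/Vd = 3000/200 = 15 mg/L.
Steady-state peak Cmax,ss = C₀·R = 15 × 8/7 ≈ 17.143 mg/L.
Peak 17.1 mg/L vs MTC 12 mg/L: exceeds toxic threshold.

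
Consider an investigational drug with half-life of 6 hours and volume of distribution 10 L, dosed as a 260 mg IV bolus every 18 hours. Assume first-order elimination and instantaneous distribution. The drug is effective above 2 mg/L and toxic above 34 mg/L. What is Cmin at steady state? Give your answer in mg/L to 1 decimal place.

3.7 mg/L

The dosing interval is 3 half-lives, so f = 2^(−3) = 0.125.
Accumulation ratio R = 1/(1 − f) = 1/0.875 = 8/7.
Single-dose peak C₀ = D/Vd = 260/10 = 26 mg/L.
Steady-state peak Cmax,ss = C₀·R = 26 × 8/7 ≈ 29.714 mg/L.
Steady-state trough Cmin,ss = Cmax,ss·f ≈ 29.714 × 0.125 ≈ 3.714 mg/L.
Trough 3.7 mg/L vs MEC 2 mg/L: adequate.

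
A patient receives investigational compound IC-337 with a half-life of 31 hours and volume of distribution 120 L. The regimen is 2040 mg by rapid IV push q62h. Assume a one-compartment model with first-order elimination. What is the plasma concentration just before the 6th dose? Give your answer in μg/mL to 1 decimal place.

f = (1/2)^(τ/t½) = (1/2)^(62/31) ≈ 0.2500.
C₀ = D/Vd = 2040/120 ≈ 17.000 μg/mL.
Before the 6th dose, 5 doses have been given. Superposition: Cmin = C₀·(f + f² + … + f^5).
≈ 17.000 × (0.2500 + 0.0625 + 0.0156 + 0.0039 + 0.0010) ≈ 17.000 × 0.3330 ≈ 5.661 μg/mL.

5.7 μg/mL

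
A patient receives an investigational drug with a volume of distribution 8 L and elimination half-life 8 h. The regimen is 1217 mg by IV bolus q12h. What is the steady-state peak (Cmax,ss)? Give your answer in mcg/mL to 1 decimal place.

235.3 mcg/mL

τ/t½ = 12/8 ≈ 1.5, so fraction remaining f = (1/2)^(12/8) ≈ 0.3536.
Accumulation ratio R = 1/(1 − f) ≈ 1/0.6464 ≈ 1.5470.
Single-dose peak C₀ = D/Vd = 1217/8 ≈ 152.125 mcg/mL.
Cmax,ss = C₀/(1 − f) ≈ 152.125/0.6464 ≈ 235.342 mcg/mL.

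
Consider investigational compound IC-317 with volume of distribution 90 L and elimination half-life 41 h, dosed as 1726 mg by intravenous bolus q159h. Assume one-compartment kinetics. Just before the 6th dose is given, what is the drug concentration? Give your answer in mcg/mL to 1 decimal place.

f = (1/2)^(τ/t½) = (1/2)^(159/41) ≈ 0.0680.
C₀ = D/Vd = 1726/90 ≈ 19.178 mcg/mL.
Before the 6th dose, 5 doses have been given. Superposition: Cmin = C₀·(f + f² + … + f^5).
≈ 19.178 × (0.0680 + 0.0046 + 0.0003 + 0.0000 + 0.0000) ≈ 19.178 × 0.0729 ≈ 1.398 mcg/mL.

1.4 mcg/mL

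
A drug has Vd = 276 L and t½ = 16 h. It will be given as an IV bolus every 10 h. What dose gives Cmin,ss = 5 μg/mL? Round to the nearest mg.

748 mg

τ/t½ = 10/16 ≈ 0.625, so f = (1/2)^(10/16) ≈ 0.648420.
Cmin,ss = (D/Vd)·f/(1−f), so D = Cmin,ss·Vd·(1−f)/f.
D = 5 × 276 × (1−f)/f ≈ 5 × 276 × 0.54221 ≈ 748.25 mg.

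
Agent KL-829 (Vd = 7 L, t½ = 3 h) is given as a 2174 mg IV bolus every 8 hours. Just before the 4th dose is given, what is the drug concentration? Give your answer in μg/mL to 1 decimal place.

57.8 μg/mL

f = (1/2)^(τ/t½) = (1/2)^(8/3) ≈ 0.1575.
C₀ = D/Vd = 2174/7 ≈ 310.571 μg/mL.
Before the 4th dose, 3 doses have been given. Superposition: Cmin = C₀·(f + f² + … + f^3).
≈ 310.571 × (0.1575 + 0.0248 + 0.0039) ≈ 310.571 × 0.1862 ≈ 57.828 μg/mL.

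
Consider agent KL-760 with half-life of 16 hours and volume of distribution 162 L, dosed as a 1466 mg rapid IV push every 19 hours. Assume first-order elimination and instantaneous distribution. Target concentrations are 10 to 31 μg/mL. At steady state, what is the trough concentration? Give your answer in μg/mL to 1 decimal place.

k = ln2/t½ = ln2/16 ≈ 0.043322 h⁻¹; fraction remaining f = e^(−kτ) = e^(−0.043322×19) ≈ 0.4391.
Single-dose peak C₀ = D/Vd = 1466/162 ≈ 9.049 μg/mL.
Steady-state trough Cmin,ss = C₀·f/(1−f) ≈ 9.049 × 0.4391/0.5609 ≈ 7.084 μg/mL.
Trough 7.1 μg/mL vs MEC 10 μg/mL: subtherapeutic.

7.1 μg/mL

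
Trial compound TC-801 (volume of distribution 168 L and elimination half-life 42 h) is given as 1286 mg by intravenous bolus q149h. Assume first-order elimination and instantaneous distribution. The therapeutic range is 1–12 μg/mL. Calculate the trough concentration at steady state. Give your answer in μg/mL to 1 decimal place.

k = ln2/t½ = ln2/42 ≈ 0.016504 h⁻¹; fraction remaining f = e^(−kτ) = e^(−0.016504×149) ≈ 0.0855.
Single-dose peak C₀ = D/Vd = 1286/168 ≈ 7.655 μg/mL.
Steady-state trough Cmin,ss = C₀·f/(1−f) ≈ 7.655 × 0.0855/0.9145 ≈ 0.716 μg/mL.
Trough 0.7 μg/mL vs MEC 1 μg/mL: subtherapeutic.

0.7 μg/mL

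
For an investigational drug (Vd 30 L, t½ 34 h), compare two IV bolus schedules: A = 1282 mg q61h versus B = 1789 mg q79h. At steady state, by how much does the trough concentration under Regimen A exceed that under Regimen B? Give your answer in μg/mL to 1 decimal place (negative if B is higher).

2.4 μg/mL

Regimen A: f = (1/2)^(61/34) ≈ 0.2883; Cmin,ss = (1282/30)·f/(1−f) ≈ 17.311 μg/mL.
Regimen B: f = (1/2)^(79/34) ≈ 0.1998; Cmin,ss = (1789/30)·f/(1−f) ≈ 14.890 μg/mL.
Difference ≈ 17.311 − 14.890 ≈ 2.421 μg/mL.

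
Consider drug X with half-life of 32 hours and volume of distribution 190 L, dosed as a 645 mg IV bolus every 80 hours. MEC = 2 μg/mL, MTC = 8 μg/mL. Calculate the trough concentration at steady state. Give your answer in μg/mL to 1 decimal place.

0.7 μg/mL

τ/t½ = 80/32 ≈ 2.5, so fraction remaining f = (1/2)^(80/32) ≈ 0.1768.
Accumulation ratio R = 1/(1 − f) ≈ 1/0.8232 ≈ 1.2148.
Single-dose peak C₀ = D/Vd = 645/190 ≈ 3.395 μg/mL.
Cmax,ss = C₀/(1 − f) ≈ 3.395/0.8232 ≈ 4.124 μg/mL.
One interval later, Cmin,ss = Cmax,ss·e^(−kτ) ≈ 4.124 × 0.1768 ≈ 0.729 μg/mL.
Trough 0.7 μg/mL vs MEC 2 μg/mL: subtherapeutic.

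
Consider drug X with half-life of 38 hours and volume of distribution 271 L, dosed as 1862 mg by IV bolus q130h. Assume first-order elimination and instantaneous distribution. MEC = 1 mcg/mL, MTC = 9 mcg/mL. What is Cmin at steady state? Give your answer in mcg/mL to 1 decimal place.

0.7 mcg/mL

Over one 130-h interval, 130/38 ≈ 3.4211 half-lives elapse, leaving f ≈ 0.0934 of each dose.
Accumulation ratio R = 1/(1 − f) ≈ 1/0.9066 ≈ 1.1030.
Each bolus raises the concentration by D/Vd = 1862/271 ≈ 6.871 mcg/mL.
Steady-state peak Cmax,ss = C₀·R ≈ 6.871 × 1.1030 ≈ 7.579 mcg/mL.
Steady-state trough Cmin,ss = Cmax,ss·f ≈ 7.579 × 0.0934 ≈ 0.708 mcg/mL.
Trough 0.7 mcg/mL vs MEC 1 mcg/mL: subtherapeutic.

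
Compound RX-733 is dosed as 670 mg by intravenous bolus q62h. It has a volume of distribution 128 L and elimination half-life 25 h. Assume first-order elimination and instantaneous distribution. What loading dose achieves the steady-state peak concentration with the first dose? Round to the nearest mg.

816 mg

f = (1/2)^(62/25) ≈ 0.179244; accumulation ratio R = 1/(1−f) ≈ 1.21839.
Loading dose to hit Cmax,ss on first dose: D_load = D_maint·R ≈ 670 × 1.21839 ≈ 816.32 mg.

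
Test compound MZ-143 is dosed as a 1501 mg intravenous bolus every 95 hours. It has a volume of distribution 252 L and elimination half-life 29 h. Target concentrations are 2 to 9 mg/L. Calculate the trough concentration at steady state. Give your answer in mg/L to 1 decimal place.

0.7 mg/L

Over one 95-h interval, 95/29 ≈ 3.2759 half-lives elapse, leaving f ≈ 0.1032 of each dose.
Each bolus raises the concentration by D/Vd = 1501/252 ≈ 5.956 mg/L.
Steady-state trough Cmin,ss = C₀·f/(1−f) ≈ 5.956 × 0.1032/0.8968 ≈ 0.685 mg/L.
Trough 0.7 mg/L vs MEC 2 mg/L: subtherapeutic.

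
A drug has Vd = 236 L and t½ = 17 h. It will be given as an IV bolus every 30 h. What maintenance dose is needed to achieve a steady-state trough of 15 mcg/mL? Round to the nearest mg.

8489 mg

τ/t½ = 30/17 ≈ 1.7647, so f = (1/2)^(30/17) ≈ 0.294287.
Cmin,ss = (D/Vd)·f/(1−f), so D = Cmin,ss·Vd·(1−f)/f.
D = 15 × 236 × (1−f)/f ≈ 15 × 236 × 2.39804 ≈ 8489.06 mg.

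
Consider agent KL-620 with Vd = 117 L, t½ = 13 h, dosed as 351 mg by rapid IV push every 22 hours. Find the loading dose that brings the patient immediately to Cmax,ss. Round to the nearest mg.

508 mg

f = (1/2)^(22/13) ≈ 0.309432; accumulation ratio R = 1/(1−f) ≈ 1.44808.
Loading dose to hit Cmax,ss on first dose: D_load = D_maint·R ≈ 351 × 1.44808 ≈ 508.28 mg.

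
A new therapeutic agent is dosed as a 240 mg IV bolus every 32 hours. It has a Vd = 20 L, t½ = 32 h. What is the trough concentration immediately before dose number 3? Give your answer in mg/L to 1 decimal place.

9.0 mg/L

f = (1/2)^(τ/t½) = (1/2)^(32/32) ≈ 0.5000.
C₀ = D/Vd = 240/20 ≈ 12.000 mg/L.
Before the 3rd dose, 2 doses have been given. Superposition: Cmin = C₀·(f + f²).
≈ 12.000 × (0.5000 + 0.2500) ≈ 12.000 × 0.7500 ≈ 9.000 mg/L.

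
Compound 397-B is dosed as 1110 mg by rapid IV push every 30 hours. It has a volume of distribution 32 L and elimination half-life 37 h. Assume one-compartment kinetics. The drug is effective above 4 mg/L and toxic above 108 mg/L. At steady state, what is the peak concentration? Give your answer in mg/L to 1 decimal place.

τ/t½ = 30/37 ≈ 0.81081, so fraction remaining f = (1/2)^(30/37) ≈ 0.5701.
Accumulation ratio R = 1/(1 − f) ≈ 1/0.4299 ≈ 2.3261.
Single-dose peak C₀ = D/Vd = 1110/32 ≈ 34.688 mg/L.
Cmax,ss = C₀/(1 − f) ≈ 34.688/0.4299 ≈ 80.689 mg/L.
Peak 80.7 mg/L vs MTC 108 mg/L: below toxic threshold.

80.7 mg/L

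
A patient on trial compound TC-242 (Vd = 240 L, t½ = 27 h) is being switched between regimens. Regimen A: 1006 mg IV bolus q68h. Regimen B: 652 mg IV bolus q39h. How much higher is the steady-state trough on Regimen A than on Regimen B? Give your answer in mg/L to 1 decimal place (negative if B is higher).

-0.7 mg/L

Regimen A: f = (1/2)^(68/27) ≈ 0.1745; Cmin,ss = (1006/240)·f/(1−f) ≈ 0.886 mg/L.
Regimen B: f = (1/2)^(39/27) ≈ 0.3674; Cmin,ss = (652/240)·f/(1−f) ≈ 1.578 mg/L.
Difference ≈ 0.886 − 1.578 ≈ -0.692 mg/L.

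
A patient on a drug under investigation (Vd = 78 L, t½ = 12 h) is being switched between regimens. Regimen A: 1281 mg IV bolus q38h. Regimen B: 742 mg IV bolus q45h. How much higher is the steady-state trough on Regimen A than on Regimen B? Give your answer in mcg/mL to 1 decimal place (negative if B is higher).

Regimen A: f = (1/2)^(38/12) ≈ 0.1114; Cmin,ss = (1281/78)·f/(1−f) ≈ 2.059 mcg/mL.
Regimen B: f = (1/2)^(45/12) ≈ 0.0743; Cmin,ss = (742/78)·f/(1−f) ≈ 0.764 mcg/mL.
Difference ≈ 2.059 − 0.764 ≈ 1.295 mcg/mL.

1.3 mcg/mL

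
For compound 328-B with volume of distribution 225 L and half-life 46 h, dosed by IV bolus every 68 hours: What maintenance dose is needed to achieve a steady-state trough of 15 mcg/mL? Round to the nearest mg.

τ/t½ = 68/46 ≈ 1.4783, so f = (1/2)^(68/46) ≈ 0.358921.
Cmin,ss = (D/Vd)·f/(1−f), so D = Cmin,ss·Vd·(1−f)/f.
D = 15 × 225 × (1−f)/f ≈ 15 × 225 × 1.78613 ≈ 6028.19 mg.

6028 mg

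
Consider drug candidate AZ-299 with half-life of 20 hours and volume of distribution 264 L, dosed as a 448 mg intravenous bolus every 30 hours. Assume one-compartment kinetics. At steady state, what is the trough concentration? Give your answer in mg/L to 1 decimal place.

0.9 mg/L

k = ln2/t½ = ln2/20 ≈ 0.034657 h⁻¹; fraction remaining f = e^(−kτ) = e^(−0.034657×30) ≈ 0.3536.
Single-dose peak C₀ = D/Vd = 448/264 ≈ 1.697 mg/L.
Steady-state trough Cmin,ss = C₀·f/(1−f) ≈ 1.697 × 0.3536/0.6464 ≈ 0.928 mg/L.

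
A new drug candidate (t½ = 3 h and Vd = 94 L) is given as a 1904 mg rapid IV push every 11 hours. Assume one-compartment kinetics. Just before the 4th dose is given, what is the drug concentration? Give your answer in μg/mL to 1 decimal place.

f = (1/2)^(τ/t½) = (1/2)^(11/3) ≈ 0.0787.
C₀ = D/Vd = 1904/94 ≈ 20.255 μg/mL.
Before the 4th dose, 3 doses have been given. Superposition: Cmin = C₀·(f + f² + … + f^3).
≈ 20.255 × (0.0787 + 0.0062 + 0.0005) ≈ 20.255 × 0.0854 ≈ 1.730 μg/mL.

1.7 μg/mL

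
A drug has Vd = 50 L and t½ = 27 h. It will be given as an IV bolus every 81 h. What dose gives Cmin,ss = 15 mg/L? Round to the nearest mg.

5250 mg

τ/t½ = 81/27 ≈ 3, so f = (1/2)^(81/27) ≈ 0.125000.
Cmin,ss = (D/Vd)·f/(1−f), so D = Cmin,ss·Vd·(1−f)/f.
D = 15 × 50 × (1−f)/f ≈ 15 × 50 × 7.00000 ≈ 5250.00 mg.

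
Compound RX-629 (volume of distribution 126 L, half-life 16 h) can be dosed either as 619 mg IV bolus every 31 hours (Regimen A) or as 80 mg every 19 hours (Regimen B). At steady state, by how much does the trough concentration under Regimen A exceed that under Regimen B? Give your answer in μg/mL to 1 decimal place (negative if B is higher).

Regimen A: f = (1/2)^(31/16) ≈ 0.2611; Cmin,ss = (619/126)·f/(1−f) ≈ 1.736 μg/mL.
Regimen B: f = (1/2)^(19/16) ≈ 0.4391; Cmin,ss = (80/126)·f/(1−f) ≈ 0.497 μg/mL.
Difference ≈ 1.736 − 0.497 ≈ 1.239 μg/mL.

1.2 μg/mL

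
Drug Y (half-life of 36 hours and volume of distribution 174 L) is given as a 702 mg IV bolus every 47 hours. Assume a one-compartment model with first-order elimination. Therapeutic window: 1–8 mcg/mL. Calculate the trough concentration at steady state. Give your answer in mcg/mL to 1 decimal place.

τ/t½ = 47/36 ≈ 1.3056, so fraction remaining f = (1/2)^(47/36) ≈ 0.4046.
At steady state, accumulation factor R = 1/(1 − e^(−kτ)) ≈ 1.6795.
Each bolus raises the concentration by D/Vd = 702/174 ≈ 4.034 mcg/mL.
Steady-state peak Cmax,ss = C₀·R ≈ 4.034 × 1.6795 ≈ 6.775 mcg/mL.
Steady-state trough Cmin,ss = Cmax,ss·f ≈ 6.775 × 0.4046 ≈ 2.741 mcg/mL.
Trough 2.7 mcg/mL vs MEC 1 mcg/mL: adequate.

2.7 mcg/mL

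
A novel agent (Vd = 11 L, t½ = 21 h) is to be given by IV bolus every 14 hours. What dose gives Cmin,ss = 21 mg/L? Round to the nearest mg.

τ/t½ = 14/21 ≈ 0.66667, so f = (1/2)^(14/21) ≈ 0.629961.
Cmin,ss = (D/Vd)·f/(1−f), so D = Cmin,ss·Vd·(1−f)/f.
D = 21 × 11 × (1−f)/f ≈ 21 × 11 × 0.58740 ≈ 135.69 mg.

136 mg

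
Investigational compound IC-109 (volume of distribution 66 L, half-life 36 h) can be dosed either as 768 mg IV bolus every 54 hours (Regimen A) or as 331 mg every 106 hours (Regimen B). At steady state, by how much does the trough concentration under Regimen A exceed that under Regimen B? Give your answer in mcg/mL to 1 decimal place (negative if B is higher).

5.6 mcg/mL

Regimen A: f = (1/2)^(54/36) ≈ 0.3536; Cmin,ss = (768/66)·f/(1−f) ≈ 6.365 mcg/mL.
Regimen B: f = (1/2)^(106/36) ≈ 0.1299; Cmin,ss = (331/66)·f/(1−f) ≈ 0.749 mcg/mL.
Difference ≈ 6.365 − 0.749 ≈ 5.616 mcg/mL.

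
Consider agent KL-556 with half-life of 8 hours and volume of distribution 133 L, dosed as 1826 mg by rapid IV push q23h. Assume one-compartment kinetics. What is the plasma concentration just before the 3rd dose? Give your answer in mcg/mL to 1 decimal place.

2.1 mcg/mL

f = (1/2)^(τ/t½) = (1/2)^(23/8) ≈ 0.1363.
C₀ = D/Vd = 1826/133 ≈ 13.729 mcg/mL.
Before the 3rd dose, 2 doses have been given. Superposition: Cmin = C₀·(f + f²).
≈ 13.729 × (0.1363 + 0.0186) ≈ 13.729 × 0.1549 ≈ 2.127 mcg/mL.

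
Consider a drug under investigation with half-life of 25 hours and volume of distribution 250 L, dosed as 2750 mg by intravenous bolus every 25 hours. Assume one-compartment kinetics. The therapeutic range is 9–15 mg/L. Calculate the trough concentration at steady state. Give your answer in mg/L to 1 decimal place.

11.0 mg/L

τ = 25 h = 1 half-life, so f = (1/2)^1 = 0.5.
Accumulation ratio R = 1/(1 − f) = 1/0.5 = 2/1.
Single-dose peak C₀ = D/Vd = 2750/250 = 11 mg/L.
Steady-state peak Cmax,ss = C₀·R = 11 × 2/1 ≈ 22.000 mg/L.
Steady-state trough Cmin,ss = Cmax,ss·f ≈ 22.000 × 0.5 ≈ 11.000 mg/L.
Trough 11.0 mg/L vs MEC 9 mg/L: adequate.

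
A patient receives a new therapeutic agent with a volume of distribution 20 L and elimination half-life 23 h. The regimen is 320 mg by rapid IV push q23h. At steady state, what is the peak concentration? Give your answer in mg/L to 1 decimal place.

τ = 23 h = 1 half-life, so f = (1/2)^1 = 0.5.
Accumulation ratio R = 1/(1 − f) = 1/0.5 = 2/1.
Single-dose peak C₀ = D/Vd = 320/20 = 16 mg/L.
Steady-state peak Cmax,ss = C₀·R = 16 × 2/1 ≈ 32.000 mg/L.

32.0 mg/L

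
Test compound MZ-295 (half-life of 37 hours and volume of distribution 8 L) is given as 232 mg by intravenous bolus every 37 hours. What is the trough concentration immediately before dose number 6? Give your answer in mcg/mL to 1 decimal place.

28.1 mcg/mL

f = (1/2)^(τ/t½) = (1/2)^(37/37) ≈ 0.5000.
C₀ = D/Vd = 232/8 ≈ 29.000 mcg/mL.
Before the 6th dose, 5 doses have been given. Superposition: Cmin = C₀·(f + f² + … + f^5).
≈ 29.000 × (0.5000 + 0.2500 + 0.1250 + 0.0625 + 0.0313) ≈ 29.000 × 0.9688 ≈ 28.095 mcg/mL.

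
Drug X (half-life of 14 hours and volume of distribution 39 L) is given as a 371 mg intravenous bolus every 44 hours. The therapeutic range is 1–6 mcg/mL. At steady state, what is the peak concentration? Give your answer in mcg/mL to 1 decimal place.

10.7 mcg/mL

τ/t½ = 44/14 ≈ 3.1429, so fraction remaining f = (1/2)^(44/14) ≈ 0.1132.
At steady state, accumulation factor R = 1/(1 − e^(−kτ)) ≈ 1.1276.
Each bolus raises the concentration by D/Vd = 371/39 ≈ 9.513 mcg/mL.
Cmax,ss = C₀/(1 − f) ≈ 9.513/0.8868 ≈ 10.727 mcg/mL.
Peak 10.7 mcg/mL vs MTC 6 mcg/mL: exceeds toxic threshold.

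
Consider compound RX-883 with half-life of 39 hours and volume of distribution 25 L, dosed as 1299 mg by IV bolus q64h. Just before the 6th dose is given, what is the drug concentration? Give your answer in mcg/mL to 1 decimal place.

f = (1/2)^(τ/t½) = (1/2)^(64/39) ≈ 0.3206.
C₀ = D/Vd = 1299/25 ≈ 51.960 mcg/mL.
Before the 6th dose, 5 doses have been given. Superposition: Cmin = C₀·(f + f² + … + f^5).
≈ 51.960 × (0.3206 + 0.1028 + 0.0330 + 0.0106 + 0.0034) ≈ 51.960 × 0.4704 ≈ 24.442 mcg/mL.

24.4 mcg/mL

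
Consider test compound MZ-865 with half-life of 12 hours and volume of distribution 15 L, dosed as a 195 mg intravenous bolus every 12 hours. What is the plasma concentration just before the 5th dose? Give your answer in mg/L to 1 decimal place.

f = (1/2)^(τ/t½) = (1/2)^(12/12) ≈ 0.5000.
C₀ = D/Vd = 195/15 ≈ 13.000 mg/L.
Before the 5th dose, 4 doses have been given. Superposition: Cmin = C₀·(f + f² + … + f^4).
≈ 13.000 × (0.5000 + 0.2500 + 0.1250 + 0.0625) ≈ 13.000 × 0.9375 ≈ 12.188 mg/L.

12.2 mg/L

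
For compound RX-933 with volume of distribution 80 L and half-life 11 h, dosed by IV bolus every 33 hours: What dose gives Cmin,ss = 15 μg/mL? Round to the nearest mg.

8400 mg

τ/t½ = 33/11 ≈ 3, so f = (1/2)^(33/11) ≈ 0.125000.
Cmin,ss = (D/Vd)·f/(1−f), so D = Cmin,ss·Vd·(1−f)/f.
D = 15 × 80 × (1−f)/f ≈ 15 × 80 × 7.00000 ≈ 8400.00 mg.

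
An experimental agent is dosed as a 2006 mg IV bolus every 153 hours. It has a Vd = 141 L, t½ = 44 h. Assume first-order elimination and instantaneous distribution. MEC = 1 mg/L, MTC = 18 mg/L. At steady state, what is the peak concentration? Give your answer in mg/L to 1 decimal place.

15.6 mg/L

k = ln2/t½ = ln2/44 ≈ 0.015753 h⁻¹; fraction remaining f = e^(−kτ) = e^(−0.015753×153) ≈ 0.0898.
At steady state, accumulation factor R = 1/(1 − e^(−kτ)) ≈ 1.0987.
Single-dose peak C₀ = D/Vd = 2006/141 ≈ 14.227 mg/L.
Steady-state peak Cmax,ss = C₀·R ≈ 14.227 × 1.0987 ≈ 15.631 mg/L.
Peak 15.6 mg/L vs MTC 18 mg/L: below toxic threshold.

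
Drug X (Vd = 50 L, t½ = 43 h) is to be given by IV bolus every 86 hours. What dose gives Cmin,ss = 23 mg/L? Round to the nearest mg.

τ/t½ = 86/43 ≈ 2, so f = (1/2)^(86/43) ≈ 0.250000.
Cmin,ss = (D/Vd)·f/(1−f), so D = Cmin,ss·Vd·(1−f)/f.
D = 23 × 50 × (1−f)/f ≈ 23 × 50 × 3.00000 ≈ 3450.00 mg.

3450 mg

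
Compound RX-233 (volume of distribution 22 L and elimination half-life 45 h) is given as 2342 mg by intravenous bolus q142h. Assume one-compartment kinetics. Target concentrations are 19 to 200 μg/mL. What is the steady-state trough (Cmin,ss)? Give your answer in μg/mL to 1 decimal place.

τ/t½ = 142/45 ≈ 3.1556, so fraction remaining f = (1/2)^(142/45) ≈ 0.1122.
Single-dose peak C₀ = D/Vd = 2342/22 ≈ 106.455 μg/mL.
Steady-state trough Cmin,ss = C₀·f/(1−f) ≈ 106.455 × 0.1122/0.8878 ≈ 13.454 μg/mL.
Trough 13.5 μg/mL vs MEC 19 μg/mL: subtherapeutic.

13.5 μg/mL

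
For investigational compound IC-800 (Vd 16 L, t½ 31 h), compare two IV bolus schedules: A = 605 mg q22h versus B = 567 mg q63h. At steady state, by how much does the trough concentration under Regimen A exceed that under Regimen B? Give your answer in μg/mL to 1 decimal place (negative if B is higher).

Regimen A: f = (1/2)^(22/31) ≈ 0.6115; Cmin,ss = (605/16)·f/(1−f) ≈ 59.517 μg/mL.
Regimen B: f = (1/2)^(63/31) ≈ 0.2445; Cmin,ss = (567/16)·f/(1−f) ≈ 11.469 μg/mL.
Difference ≈ 59.517 − 11.469 ≈ 48.048 μg/mL.

48.0 μg/mL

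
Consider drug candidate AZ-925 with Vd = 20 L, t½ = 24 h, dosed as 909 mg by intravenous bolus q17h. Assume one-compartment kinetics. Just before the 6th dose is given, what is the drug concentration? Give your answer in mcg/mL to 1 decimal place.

65.5 mcg/mL

f = (1/2)^(τ/t½) = (1/2)^(17/24) ≈ 0.6120.
C₀ = D/Vd = 909/20 ≈ 45.450 mcg/mL.
Before the 6th dose, 5 doses have been given. Superposition: Cmin = C₀·(f + f² + … + f^5).
≈ 45.450 × (0.6120 + 0.3745 + 0.2292 + 0.1403 + 0.0859) ≈ 45.450 × 1.4419 ≈ 65.534 mcg/mL.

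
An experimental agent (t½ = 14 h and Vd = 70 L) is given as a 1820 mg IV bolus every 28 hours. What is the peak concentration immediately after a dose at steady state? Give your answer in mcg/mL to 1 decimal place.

34.7 mcg/mL

τ = 28 h = 2 half-lives, so f = (1/2)^2 = 0.25.
Accumulation ratio R = 1/(1 − f) = 1/0.75 = 4/3.
Single-dose peak C₀ = D/Vd = 1820/70 = 26 mcg/mL.
Steady-state peak Cmax,ss = C₀·R = 26 × 4/3 ≈ 34.667 mcg/mL.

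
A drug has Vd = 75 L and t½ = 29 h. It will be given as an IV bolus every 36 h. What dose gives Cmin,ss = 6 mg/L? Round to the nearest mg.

τ/t½ = 36/29 ≈ 1.2414, so f = (1/2)^(36/29) ≈ 0.422968.
Cmin,ss = (D/Vd)·f/(1−f), so D = Cmin,ss·Vd·(1−f)/f.
D = 6 × 75 × (1−f)/f ≈ 6 × 75 × 1.36425 ≈ 613.91 mg.

614 mg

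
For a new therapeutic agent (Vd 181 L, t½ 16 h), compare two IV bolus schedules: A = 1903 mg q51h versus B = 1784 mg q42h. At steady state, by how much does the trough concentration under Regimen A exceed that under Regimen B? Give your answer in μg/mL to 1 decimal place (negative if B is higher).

Regimen A: f = (1/2)^(51/16) ≈ 0.1098; Cmin,ss = (1903/181)·f/(1−f) ≈ 1.297 μg/mL.
Regimen B: f = (1/2)^(42/16) ≈ 0.1621; Cmin,ss = (1784/181)·f/(1−f) ≈ 1.907 μg/mL.
Difference ≈ 1.297 − 1.907 ≈ -0.610 μg/mL.

-0.6 μg/mL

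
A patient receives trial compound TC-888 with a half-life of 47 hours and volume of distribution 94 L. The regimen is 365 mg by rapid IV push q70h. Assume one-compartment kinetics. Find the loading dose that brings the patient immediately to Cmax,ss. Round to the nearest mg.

f = (1/2)^(70/47) ≈ 0.356170; accumulation ratio R = 1/(1−f) ≈ 1.55321.
Loading dose to hit Cmax,ss on first dose: D_load = D_maint·R ≈ 365 × 1.55321 ≈ 566.92 mg.

567 mg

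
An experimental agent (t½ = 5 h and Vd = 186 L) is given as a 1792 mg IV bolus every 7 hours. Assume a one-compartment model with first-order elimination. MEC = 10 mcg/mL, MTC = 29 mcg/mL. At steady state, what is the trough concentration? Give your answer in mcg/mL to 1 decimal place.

5.9 mcg/mL

τ/t½ = 7/5 ≈ 1.4, so fraction remaining f = (1/2)^(7/5) ≈ 0.3789.
Accumulation ratio R = 1/(1 − f) ≈ 1/0.6211 ≈ 1.6100.
Each bolus raises the concentration by D/Vd = 1792/186 ≈ 9.634 mcg/mL.
Cmax,ss = C₀/(1 − f) ≈ 9.634/0.6211 ≈ 15.511 mcg/mL.
Steady-state trough Cmin,ss = Cmax,ss·f ≈ 15.511 × 0.3789 ≈ 5.877 mcg/mL.
Trough 5.9 mcg/mL vs MEC 10 mcg/mL: subtherapeutic.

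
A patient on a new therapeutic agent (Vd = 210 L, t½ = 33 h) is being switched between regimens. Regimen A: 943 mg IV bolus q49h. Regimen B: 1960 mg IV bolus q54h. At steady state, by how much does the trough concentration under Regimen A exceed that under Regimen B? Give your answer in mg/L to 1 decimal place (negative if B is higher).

-1.9 mg/L

Regimen A: f = (1/2)^(49/33) ≈ 0.3573; Cmin,ss = (943/210)·f/(1−f) ≈ 2.496 mg/L.
Regimen B: f = (1/2)^(54/33) ≈ 0.3217; Cmin,ss = (1960/210)·f/(1−f) ≈ 4.427 mg/L.
Difference ≈ 2.496 − 4.427 ≈ -1.931 mg/L.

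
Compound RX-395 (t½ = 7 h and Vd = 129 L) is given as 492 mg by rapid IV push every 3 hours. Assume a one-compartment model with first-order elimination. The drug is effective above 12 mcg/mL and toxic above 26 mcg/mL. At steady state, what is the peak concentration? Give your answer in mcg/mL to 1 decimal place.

14.8 mcg/mL

τ/t½ = 3/7 ≈ 0.42857, so fraction remaining f = (1/2)^(3/7) ≈ 0.7430.
At steady state, accumulation factor R = 1/(1 − e^(−kτ)) ≈ 3.8911.
Single-dose peak C₀ = D/Vd = 492/129 ≈ 3.814 mcg/mL.
Steady-state peak Cmax,ss = C₀·R ≈ 3.814 × 3.8911 ≈ 14.841 mcg/mL.
Peak 14.8 mcg/mL vs MTC 26 mcg/mL: below toxic threshold.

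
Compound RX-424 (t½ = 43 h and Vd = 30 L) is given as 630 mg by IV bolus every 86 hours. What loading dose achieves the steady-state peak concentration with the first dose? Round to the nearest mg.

f = (1/2)^(86/43) ≈ 0.250000; accumulation ratio R = 1/(1−f) ≈ 1.33333.
Loading dose to hit Cmax,ss on first dose: D_load = D_maint·R ≈ 630 × 1.33333 ≈ 840.00 mg.

840 mg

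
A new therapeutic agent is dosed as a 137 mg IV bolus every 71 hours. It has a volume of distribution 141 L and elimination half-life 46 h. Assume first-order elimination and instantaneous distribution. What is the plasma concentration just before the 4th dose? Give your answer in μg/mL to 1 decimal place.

0.5 μg/mL

f = (1/2)^(τ/t½) = (1/2)^(71/46) ≈ 0.3431.
C₀ = D/Vd = 137/141 ≈ 0.972 μg/mL.
Before the 4th dose, 3 doses have been given. Superposition: Cmin = C₀·(f + f² + … + f^3).
≈ 0.972 × (0.3431 + 0.1177 + 0.0404) ≈ 0.972 × 0.5012 ≈ 0.487 μg/mL.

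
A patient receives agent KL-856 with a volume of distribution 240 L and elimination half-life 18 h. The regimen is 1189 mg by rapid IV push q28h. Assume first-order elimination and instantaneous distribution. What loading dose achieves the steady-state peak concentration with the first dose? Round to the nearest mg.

f = (1/2)^(28/18) ≈ 0.340198; accumulation ratio R = 1/(1−f) ≈ 1.51561.
Loading dose to hit Cmax,ss on first dose: D_load = D_maint·R ≈ 1189 × 1.51561 ≈ 1802.06 mg.

1802 mg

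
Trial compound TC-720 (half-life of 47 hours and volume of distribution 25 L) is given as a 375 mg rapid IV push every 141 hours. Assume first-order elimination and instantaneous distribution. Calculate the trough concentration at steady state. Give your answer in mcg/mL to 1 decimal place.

2.1 mcg/mL

The dosing interval is 3 half-lives, so f = 2^(−3) = 0.125.
Accumulation ratio R = 1/(1 − f) = 1/0.875 = 8/7.
Single-dose peak C₀ = D/Vd = 375/25 = 15 mcg/mL.
Steady-state peak Cmax,ss = C₀·R = 15 × 8/7 ≈ 17.143 mcg/mL.
Steady-state trough Cmin,ss = Cmax,ss·f ≈ 17.143 × 0.125 ≈ 2.143 mcg/mL.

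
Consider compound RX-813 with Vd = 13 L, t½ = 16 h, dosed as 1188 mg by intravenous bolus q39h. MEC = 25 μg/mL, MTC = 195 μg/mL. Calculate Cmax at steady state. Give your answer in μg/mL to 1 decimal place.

112.1 μg/mL

k = ln2/t½ = ln2/16 ≈ 0.043322 h⁻¹; fraction remaining f = e^(−kτ) = e^(−0.043322×39) ≈ 0.1846.
At steady state, accumulation factor R = 1/(1 − e^(−kτ)) ≈ 1.2264.
Each bolus raises the concentration by D/Vd = 1188/13 ≈ 91.385 μg/mL.
Steady-state peak Cmax,ss = C₀·R ≈ 91.385 × 1.2264 ≈ 112.075 μg/mL.
Peak 112.1 μg/mL vs MTC 195 μg/mL: below toxic threshold.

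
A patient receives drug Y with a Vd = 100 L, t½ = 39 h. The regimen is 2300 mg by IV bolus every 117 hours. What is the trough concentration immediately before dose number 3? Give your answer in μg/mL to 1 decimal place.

3.2 μg/mL

f = (1/2)^(τ/t½) = (1/2)^(117/39) ≈ 0.1250.
C₀ = D/Vd = 2300/100 ≈ 23.000 μg/mL.
Before the 3rd dose, 2 doses have been given. Superposition: Cmin = C₀·(f + f²).
≈ 23.000 × (0.1250 + 0.0156) ≈ 23.000 × 0.1406 ≈ 3.234 μg/mL.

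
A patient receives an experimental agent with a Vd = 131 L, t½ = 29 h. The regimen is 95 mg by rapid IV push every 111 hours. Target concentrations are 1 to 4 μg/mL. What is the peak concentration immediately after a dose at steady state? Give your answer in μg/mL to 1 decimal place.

0.8 μg/mL

Over one 111-h interval, 111/29 ≈ 3.8276 half-lives elapse, leaving f ≈ 0.0704 of each dose.
Accumulation ratio R = 1/(1 − f) ≈ 1/0.9296 ≈ 1.0757.
Single-dose peak C₀ = D/Vd = 95/131 ≈ 0.725 μg/mL.
Steady-state peak Cmax,ss = C₀·R ≈ 0.725 × 1.0757 ≈ 0.780 μg/mL.
Peak 0.8 μg/mL vs MTC 4 μg/mL: below toxic threshold.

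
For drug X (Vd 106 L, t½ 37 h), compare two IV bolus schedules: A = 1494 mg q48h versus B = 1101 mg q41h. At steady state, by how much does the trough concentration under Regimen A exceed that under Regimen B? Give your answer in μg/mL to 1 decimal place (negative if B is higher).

Regimen A: f = (1/2)^(48/37) ≈ 0.4069; Cmin,ss = (1494/106)·f/(1−f) ≈ 9.670 μg/mL.
Regimen B: f = (1/2)^(41/37) ≈ 0.4639; Cmin,ss = (1101/106)·f/(1−f) ≈ 8.988 μg/mL.
Difference ≈ 9.670 − 8.988 ≈ 0.682 μg/mL.

0.7 μg/mL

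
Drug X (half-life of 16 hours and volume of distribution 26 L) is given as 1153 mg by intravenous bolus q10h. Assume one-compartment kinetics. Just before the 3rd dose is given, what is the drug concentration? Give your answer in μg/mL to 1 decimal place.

f = (1/2)^(τ/t½) = (1/2)^(10/16) ≈ 0.6484.
C₀ = D/Vd = 1153/26 ≈ 44.346 μg/mL.
Before the 3rd dose, 2 doses have been given. Superposition: Cmin = C₀·(f + f²).
≈ 44.346 × (0.6484 + 0.4204) ≈ 44.346 × 1.0688 ≈ 47.397 μg/mL.

47.4 μg/mL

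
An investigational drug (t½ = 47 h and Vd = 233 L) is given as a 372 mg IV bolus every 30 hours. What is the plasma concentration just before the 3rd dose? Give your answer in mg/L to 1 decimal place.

1.7 mg/L

f = (1/2)^(τ/t½) = (1/2)^(30/47) ≈ 0.6425.
C₀ = D/Vd = 372/233 ≈ 1.597 mg/L.
Before the 3rd dose, 2 doses have been given. Superposition: Cmin = C₀·(f + f²).
≈ 1.597 × (0.6425 + 0.4128) ≈ 1.597 × 1.0553 ≈ 1.685 mg/L.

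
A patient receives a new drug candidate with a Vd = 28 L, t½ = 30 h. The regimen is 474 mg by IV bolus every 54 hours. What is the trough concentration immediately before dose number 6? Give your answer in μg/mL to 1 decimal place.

6.8 μg/mL

f = (1/2)^(τ/t½) = (1/2)^(54/30) ≈ 0.2872.
C₀ = D/Vd = 474/28 ≈ 16.929 μg/mL.
Before the 6th dose, 5 doses have been given. Superposition: Cmin = C₀·(f + f² + … + f^5).
≈ 16.929 × (0.2872 + 0.0825 + 0.0237 + 0.0068 + 0.0020) ≈ 16.929 × 0.4022 ≈ 6.809 μg/mL.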